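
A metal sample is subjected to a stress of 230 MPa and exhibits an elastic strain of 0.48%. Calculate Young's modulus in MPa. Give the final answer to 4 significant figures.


E = sigma / epsilon
epsilon = 0.48% = 4.8e-03
E = 230 / 4.8e-03
E = 47920 MPa


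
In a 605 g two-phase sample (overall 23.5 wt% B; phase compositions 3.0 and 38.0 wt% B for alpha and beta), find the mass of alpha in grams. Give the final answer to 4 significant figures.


f_alpha = (C_beta - C0) / (C_beta - C_alpha)
f_alpha = (38.0 - 23.5) / (38.0 - 3.0) = 0.414286
m_alpha = f_alpha * m_total = 0.414286 * 605 = 250.6 g


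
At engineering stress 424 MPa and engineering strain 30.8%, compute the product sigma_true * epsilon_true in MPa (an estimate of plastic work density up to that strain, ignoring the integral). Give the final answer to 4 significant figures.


sigma_true = sigma_eng * (1 + epsilon_eng)
sigma_true = 424 * (1 + 0.308) = 554.592 MPa
epsilon_true = ln(1 + epsilon_eng)
epsilon_true = ln(1 + 0.308) = 0.268499
sigma_true * epsilon_true = 554.592 * 0.268499 = 148.9 MPa


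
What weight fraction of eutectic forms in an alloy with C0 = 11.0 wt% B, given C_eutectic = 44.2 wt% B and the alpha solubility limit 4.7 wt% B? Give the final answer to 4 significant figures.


f_primary = (C_e - C0) / (C_e - C_alpha_max)
f_primary = (44.2 - 11.0) / (44.2 - 4.7)
f_primary = 0.840506
f_eutectic = 1 - 0.840506 = 0.1595


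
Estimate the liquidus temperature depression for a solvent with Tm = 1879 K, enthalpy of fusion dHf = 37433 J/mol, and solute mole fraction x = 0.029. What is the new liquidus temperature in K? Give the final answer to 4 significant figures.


dT = R*Tm^2*x / dHf
dT = 8.314 * 1879^2 * 0.029 / 37433
dT = 22.7409 K
T_new = 1879 - 22.7409 = 1856 K


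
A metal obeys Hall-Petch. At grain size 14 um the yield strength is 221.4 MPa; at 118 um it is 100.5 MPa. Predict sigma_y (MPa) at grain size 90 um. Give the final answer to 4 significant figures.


sigma_y = sigma0 + k / sqrt(d)
1/sqrt(d1) = 1/sqrt(1.4e-05) = 267.261;  1/sqrt(d2) = 92.0575
k = (sigma1 - sigma2) / (1/sqrt(d1) - 1/sqrt(d2)) = (221.4 - 100.5) / (267.261 - 92.0575) = 0.690054 MPa*m^0.5
sigma0 = sigma1 - k/sqrt(d1) = 221.4 - 0.690054*267.261 = 36.9754 MPa
sigma_y(d3) = 36.9754 + 0.690054 / sqrt(9e-05) = 109.7 MPa


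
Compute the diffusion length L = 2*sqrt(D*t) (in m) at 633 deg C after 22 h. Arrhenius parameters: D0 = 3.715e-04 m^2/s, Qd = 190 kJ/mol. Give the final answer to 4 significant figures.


Step 1: D = D0 * exp(-Qd/(R*T))
T = 906.15 K
D = 3.715e-04 * exp(-190e3 / (8.314 * 906.15)) = 4.14088e-15 m^2/s
Step 2: L = 2*sqrt(D*t)
t = 22 h = 79200 s
L = 2*sqrt(4.14088e-15 * 79200) = 3.622e-05 m


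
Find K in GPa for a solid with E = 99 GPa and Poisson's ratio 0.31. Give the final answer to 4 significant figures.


K = E / (3*(1-2*nu))
K = 99 / (3*(1-2*0.31))
K = 86.84 GPa


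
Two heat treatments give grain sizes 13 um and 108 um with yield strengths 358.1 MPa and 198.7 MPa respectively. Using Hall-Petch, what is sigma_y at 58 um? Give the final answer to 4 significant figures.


sigma_y = sigma0 + k / sqrt(d)
1/sqrt(d1) = 1/sqrt(1.3e-05) = 277.35;  1/sqrt(d2) = 96.225
k = (sigma1 - sigma2) / (1/sqrt(d1) - 1/sqrt(d2)) = (358.1 - 198.7) / (277.35 - 96.225) = 0.880055 MPa*m^0.5
sigma0 = sigma1 - k/sqrt(d1) = 358.1 - 0.880055*277.35 = 114.017 MPa
sigma_y(d3) = 114.017 + 0.880055 / sqrt(5.8e-05) = 229.6 MPa


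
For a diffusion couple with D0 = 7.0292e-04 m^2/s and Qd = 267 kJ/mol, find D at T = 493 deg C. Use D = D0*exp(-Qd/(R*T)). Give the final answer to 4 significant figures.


D = D0 * exp(-Qd / (R*T))
T = 766.15 K
D = 7.0292e-04 * exp(-267e3 / (8.314 * 766.15))
D = 4.392e-22 m^2/s


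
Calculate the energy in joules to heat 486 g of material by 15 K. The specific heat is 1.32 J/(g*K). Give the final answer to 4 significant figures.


Q = m * cp * dT
Q = 486 * 1.32 * 15
Q = 9623 J


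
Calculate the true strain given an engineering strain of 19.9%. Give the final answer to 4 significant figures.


epsilon_true = ln(1 + epsilon_eng)
epsilon_true = ln(1 + 0.199)
epsilon_true = 0.1815


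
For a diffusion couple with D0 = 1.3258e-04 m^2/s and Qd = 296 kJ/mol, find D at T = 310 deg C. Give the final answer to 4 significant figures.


D = D0 * exp(-Qd / (R*T))
T = 583.15 K
D = 1.3258e-04 * exp(-296e3 / (8.314 * 583.15))
D = 4.054e-31 m^2/s


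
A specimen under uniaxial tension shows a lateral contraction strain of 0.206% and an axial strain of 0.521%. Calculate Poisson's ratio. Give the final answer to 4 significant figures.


nu = -epsilon_lat / epsilon_axial
Lateral strain is contraction (negative), so using magnitudes:
nu = 0.206 / 0.521
nu = 0.3954


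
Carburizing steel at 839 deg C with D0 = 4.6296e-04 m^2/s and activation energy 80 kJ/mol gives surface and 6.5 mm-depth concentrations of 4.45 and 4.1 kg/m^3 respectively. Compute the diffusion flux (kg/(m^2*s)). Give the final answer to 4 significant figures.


Step 1: D = D0 * exp(-Qd/(R*T))
T = 839 + 273.15 = 1112.15 K
D = 4.6296e-04 * exp(-80e3 / (8.314 * 1112.15)) = 8.09146e-08 m^2/s
Step 2: J = D * (C1 - C2) / dx
J = 8.09146e-08 * (4.45 - 4.1) / 6.5e-03
J = 4.357e-06 kg/(m^2*s)


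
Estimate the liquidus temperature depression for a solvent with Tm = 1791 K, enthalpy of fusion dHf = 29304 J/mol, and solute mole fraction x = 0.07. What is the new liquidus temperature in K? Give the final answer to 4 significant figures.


dT = R*Tm^2*x / dHf
dT = 8.314 * 1791^2 * 0.07 / 29304
dT = 63.7048 K
T_new = 1791 - 63.7048 = 1727 K


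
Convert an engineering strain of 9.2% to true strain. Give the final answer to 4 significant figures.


epsilon_true = ln(1 + epsilon_eng)
epsilon_true = ln(1 + 0.092)
epsilon_true = 0.08801


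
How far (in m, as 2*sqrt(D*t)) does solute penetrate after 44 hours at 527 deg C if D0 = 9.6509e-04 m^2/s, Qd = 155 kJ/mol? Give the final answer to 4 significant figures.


Step 1: D = D0 * exp(-Qd/(R*T))
T = 800.15 K
D = 9.6509e-04 * exp(-155e3 / (8.314 * 800.15)) = 7.33902e-14 m^2/s
Step 2: L = 2*sqrt(D*t)
t = 44 h = 158400 s
L = 2*sqrt(7.33902e-14 * 158400) = 2.156e-04 m


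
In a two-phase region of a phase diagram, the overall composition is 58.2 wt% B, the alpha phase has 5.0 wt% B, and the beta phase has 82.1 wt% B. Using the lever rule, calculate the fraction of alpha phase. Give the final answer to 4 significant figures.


f_alpha = (C_beta - C0) / (C_beta - C_alpha)
f_alpha = (82.1 - 58.2) / (82.1 - 5.0)
f_alpha = 0.31


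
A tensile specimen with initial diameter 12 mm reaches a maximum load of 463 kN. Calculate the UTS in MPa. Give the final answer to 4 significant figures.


A0 = pi*(d/2)^2 = pi*(12/2)^2 = 113.097 mm^2
UTS = F_max / A0 = 463*1000 / 113.097
UTS = 4094 MPa


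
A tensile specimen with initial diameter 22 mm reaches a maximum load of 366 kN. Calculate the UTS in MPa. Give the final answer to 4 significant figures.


A0 = pi*(d/2)^2 = pi*(22/2)^2 = 380.133 mm^2
UTS = F_max / A0 = 366*1000 / 380.133
UTS = 962.8 MPa


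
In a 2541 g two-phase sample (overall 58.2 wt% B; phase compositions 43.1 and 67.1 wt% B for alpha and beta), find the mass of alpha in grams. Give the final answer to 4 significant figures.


f_alpha = (C_beta - C0) / (C_beta - C_alpha)
f_alpha = (67.1 - 58.2) / (67.1 - 43.1) = 0.370833
m_alpha = f_alpha * m_total = 0.370833 * 2541 = 942.3 g


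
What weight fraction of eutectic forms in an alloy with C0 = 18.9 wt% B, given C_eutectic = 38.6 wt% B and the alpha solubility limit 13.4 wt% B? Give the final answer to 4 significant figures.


f_primary = (C_e - C0) / (C_e - C_alpha_max)
f_primary = (38.6 - 18.9) / (38.6 - 13.4)
f_primary = 0.781746
f_eutectic = 1 - 0.781746 = 0.2183


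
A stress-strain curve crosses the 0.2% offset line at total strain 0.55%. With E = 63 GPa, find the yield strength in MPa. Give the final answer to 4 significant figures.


Offset strain = 0.002
Elastic strain at yield = total_strain - offset = 5.5e-03 - 0.002 = 3.5e-03
sigma_y = E * elastic_strain = 63000 * 3.5e-03
sigma_y = 220.5 MPa


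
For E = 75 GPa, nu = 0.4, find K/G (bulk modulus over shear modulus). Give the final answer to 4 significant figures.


G = E / (2*(1+nu))
G = 75 / (2*(1+0.4)) = 26.7857 GPa
K = E / (3*(1-2*nu))
K = 75 / (3*(1-2*0.4)) = 125 GPa
K/G = 125 / 26.7857 = 4.667


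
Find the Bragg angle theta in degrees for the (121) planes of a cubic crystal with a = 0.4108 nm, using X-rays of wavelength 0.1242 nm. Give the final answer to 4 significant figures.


d = a / sqrt(h^2+k^2+l^2)
d = 0.4108 / sqrt(6) = 0.167708 nm
lambda = 2*d*sin(theta)  =>  sin(theta) = lambda / (2*d)
sin(theta) = 0.1242 / (2 * 0.167708) = 0.370286
theta = 21.73 deg


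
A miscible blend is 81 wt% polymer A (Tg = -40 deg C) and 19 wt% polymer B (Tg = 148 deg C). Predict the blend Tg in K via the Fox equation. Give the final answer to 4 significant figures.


1/Tg = w1/Tg1 + w2/Tg2 (in Kelvin)
Tg1 = 233.15 K, Tg2 = 421.15 K
1/Tg = 0.81/233.15 + 0.19/421.15
Tg = 254.8 K


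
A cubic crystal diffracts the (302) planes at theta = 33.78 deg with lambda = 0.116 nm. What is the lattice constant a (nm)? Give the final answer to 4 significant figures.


d = lambda / (2*sin(theta))
d = 0.116 / (2*sin(33.78 deg))
d = 0.104316 nm
a = d * sqrt(h^2+k^2+l^2) = 0.104316 * sqrt(13)
a = 0.3761 nm


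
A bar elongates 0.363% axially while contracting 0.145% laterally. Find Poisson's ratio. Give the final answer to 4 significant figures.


nu = -epsilon_lat / epsilon_axial
Lateral strain is contraction (negative), so using magnitudes:
nu = 0.145 / 0.363
nu = 0.3994


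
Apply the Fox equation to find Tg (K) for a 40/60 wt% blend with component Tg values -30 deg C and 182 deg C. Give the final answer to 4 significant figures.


1/Tg = w1/Tg1 + w2/Tg2 (in Kelvin)
Tg1 = 243.15 K, Tg2 = 455.15 K
1/Tg = 0.4/243.15 + 0.6/455.15
Tg = 337.5 K


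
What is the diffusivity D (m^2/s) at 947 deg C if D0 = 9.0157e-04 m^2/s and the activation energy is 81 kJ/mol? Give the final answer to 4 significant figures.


D = D0 * exp(-Qd / (R*T))
T = 1220.15 K
D = 9.0157e-04 * exp(-81e3 / (8.314 * 1220.15))
D = 3.071e-07 m^2/s


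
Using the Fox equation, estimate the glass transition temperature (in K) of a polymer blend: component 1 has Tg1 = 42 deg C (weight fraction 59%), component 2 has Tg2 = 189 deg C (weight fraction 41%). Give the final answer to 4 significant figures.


1/Tg = w1/Tg1 + w2/Tg2 (in Kelvin)
Tg1 = 315.15 K, Tg2 = 462.15 K
1/Tg = 0.59/315.15 + 0.41/462.15
Tg = 362.4 K


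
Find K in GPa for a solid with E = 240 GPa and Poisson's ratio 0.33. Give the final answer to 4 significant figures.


K = E / (3*(1-2*nu))
K = 240 / (3*(1-2*0.33))
K = 235.3 GPa


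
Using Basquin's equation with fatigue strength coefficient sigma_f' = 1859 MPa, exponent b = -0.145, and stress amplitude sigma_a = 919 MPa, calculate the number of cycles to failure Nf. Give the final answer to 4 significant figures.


sigma_a = sigma_f' * (2*Nf)^b
2*Nf = (sigma_a / sigma_f')^(1/b)
2*Nf = (919 / 1859)^(1/-0.145)
2*Nf = 128.853
Nf = 64.43 cycles


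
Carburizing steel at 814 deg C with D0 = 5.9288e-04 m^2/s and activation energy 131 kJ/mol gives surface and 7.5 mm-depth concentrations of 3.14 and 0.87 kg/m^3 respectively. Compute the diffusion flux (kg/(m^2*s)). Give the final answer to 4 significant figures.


Step 1: D = D0 * exp(-Qd/(R*T))
T = 814 + 273.15 = 1087.15 K
D = 5.9288e-04 * exp(-131e3 / (8.314 * 1087.15)) = 3.00982e-10 m^2/s
Step 2: J = D * (C1 - C2) / dx
J = 3.00982e-10 * (3.14 - 0.87) / 7.5e-03
J = 9.11e-08 kg/(m^2*s)


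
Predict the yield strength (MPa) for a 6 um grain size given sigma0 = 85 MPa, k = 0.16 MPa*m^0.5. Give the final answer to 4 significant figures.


sigma_y = sigma0 + k / sqrt(d)
d = 6 um = 6e-06 m
sigma_y = 85 + 0.16 / sqrt(6e-06)
sigma_y = 150.3 MPa


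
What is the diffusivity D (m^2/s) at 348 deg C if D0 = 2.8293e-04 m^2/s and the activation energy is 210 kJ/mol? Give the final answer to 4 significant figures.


D = D0 * exp(-Qd / (R*T))
T = 621.15 K
D = 2.8293e-04 * exp(-210e3 / (8.314 * 621.15))
D = 6.186e-22 m^2/s


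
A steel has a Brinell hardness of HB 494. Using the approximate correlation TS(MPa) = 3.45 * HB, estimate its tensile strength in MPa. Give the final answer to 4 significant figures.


TS (MPa) = 3.45 * HB
TS = 3.45 * 494
TS = 1704 MPa


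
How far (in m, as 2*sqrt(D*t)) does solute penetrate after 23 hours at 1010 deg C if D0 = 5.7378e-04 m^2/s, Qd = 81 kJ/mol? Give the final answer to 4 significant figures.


Step 1: D = D0 * exp(-Qd/(R*T))
T = 1283.15 K
D = 5.7378e-04 * exp(-81e3 / (8.314 * 1283.15)) = 2.89246e-07 m^2/s
Step 2: L = 2*sqrt(D*t)
t = 23 h = 82800 s
L = 2*sqrt(2.89246e-07 * 82800) = 0.3095 m


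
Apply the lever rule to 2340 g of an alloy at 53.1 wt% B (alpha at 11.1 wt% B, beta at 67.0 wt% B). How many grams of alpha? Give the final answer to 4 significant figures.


f_alpha = (C_beta - C0) / (C_beta - C_alpha)
f_alpha = (67.0 - 53.1) / (67.0 - 11.1) = 0.248658
m_alpha = f_alpha * m_total = 0.248658 * 2340 = 581.9 g


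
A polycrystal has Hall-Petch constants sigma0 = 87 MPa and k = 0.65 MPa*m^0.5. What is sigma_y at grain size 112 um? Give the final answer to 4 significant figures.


sigma_y = sigma0 + k / sqrt(d)
d = 112 um = 1.12e-04 m
sigma_y = 87 + 0.65 / sqrt(1.12e-04)
sigma_y = 148.4 MPa


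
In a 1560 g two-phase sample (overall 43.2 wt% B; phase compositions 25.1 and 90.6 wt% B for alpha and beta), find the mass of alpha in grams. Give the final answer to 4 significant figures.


f_alpha = (C_beta - C0) / (C_beta - C_alpha)
f_alpha = (90.6 - 43.2) / (90.6 - 25.1) = 0.723664
m_alpha = f_alpha * m_total = 0.723664 * 1560 = 1129 g


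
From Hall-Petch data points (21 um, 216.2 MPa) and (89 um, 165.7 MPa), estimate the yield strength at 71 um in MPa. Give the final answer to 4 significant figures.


sigma_y = sigma0 + k / sqrt(d)
1/sqrt(d1) = 1/sqrt(2.1e-05) = 218.218;  1/sqrt(d2) = 106
k = (sigma1 - sigma2) / (1/sqrt(d1) - 1/sqrt(d2)) = (216.2 - 165.7) / (218.218 - 106) = 0.450017 MPa*m^0.5
sigma0 = sigma1 - k/sqrt(d1) = 216.2 - 0.450017*218.218 = 117.998 MPa
sigma_y(d3) = 117.998 + 0.450017 / sqrt(7.1e-05) = 171.4 MPa


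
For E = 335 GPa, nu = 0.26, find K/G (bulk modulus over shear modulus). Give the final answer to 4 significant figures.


G = E / (2*(1+nu))
G = 335 / (2*(1+0.26)) = 132.937 GPa
K = E / (3*(1-2*nu))
K = 335 / (3*(1-2*0.26)) = 232.639 GPa
K/G = 232.639 / 132.937 = 1.75


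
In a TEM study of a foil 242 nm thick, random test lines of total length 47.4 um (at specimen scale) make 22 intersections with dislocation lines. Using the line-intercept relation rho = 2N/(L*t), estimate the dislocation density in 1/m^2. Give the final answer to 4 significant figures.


rho = 2N / (L * t)
L = 47.4 um = 4.74e-05 m, t = 242 nm = 2.42e-07 m
rho = 2 * 22 / (4.74e-05 * 2.42e-07)
rho = 3.836e+12 1/m^2


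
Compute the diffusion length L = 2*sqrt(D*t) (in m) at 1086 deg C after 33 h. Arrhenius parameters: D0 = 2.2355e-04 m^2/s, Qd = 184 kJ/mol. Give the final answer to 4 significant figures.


Step 1: D = D0 * exp(-Qd/(R*T))
T = 1359.15 K
D = 2.2355e-04 * exp(-184e3 / (8.314 * 1359.15)) = 1.89522e-11 m^2/s
Step 2: L = 2*sqrt(D*t)
t = 33 h = 118800 s
L = 2*sqrt(1.89522e-11 * 118800) = 3.001e-03 m


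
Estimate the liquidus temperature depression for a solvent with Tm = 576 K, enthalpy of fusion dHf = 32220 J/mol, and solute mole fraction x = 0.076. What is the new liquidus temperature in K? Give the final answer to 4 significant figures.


dT = R*Tm^2*x / dHf
dT = 8.314 * 576^2 * 0.076 / 32220
dT = 6.50643 K
T_new = 576 - 6.50643 = 569.5 K


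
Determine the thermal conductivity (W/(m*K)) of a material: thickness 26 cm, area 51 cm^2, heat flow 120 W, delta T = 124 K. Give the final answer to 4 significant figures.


k = Q*L / (A*dT)
L = 0.26 m, A = 5.1e-03 m^2
k = 120 * 0.26 / (5.1e-03 * 124)
k = 49.34 W/(m*K)


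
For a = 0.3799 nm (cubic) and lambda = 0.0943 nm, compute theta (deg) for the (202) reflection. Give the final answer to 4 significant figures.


d = a / sqrt(h^2+k^2+l^2)
d = 0.3799 / sqrt(8) = 0.134315 nm
lambda = 2*d*sin(theta)  =>  sin(theta) = lambda / (2*d)
sin(theta) = 0.0943 / (2 * 0.134315) = 0.351041
theta = 20.55 deg


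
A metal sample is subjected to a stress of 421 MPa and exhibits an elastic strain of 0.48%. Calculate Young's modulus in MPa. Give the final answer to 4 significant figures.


E = sigma / epsilon
epsilon = 0.48% = 4.8e-03
E = 421 / 4.8e-03
E = 87710 MPa


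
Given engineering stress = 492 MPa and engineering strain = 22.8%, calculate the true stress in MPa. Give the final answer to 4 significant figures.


sigma_true = sigma_eng * (1 + epsilon_eng)
sigma_true = 492 * (1 + 0.228)
sigma_true = 604.2 MPa


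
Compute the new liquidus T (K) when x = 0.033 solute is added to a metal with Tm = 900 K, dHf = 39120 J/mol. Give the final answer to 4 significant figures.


dT = R*Tm^2*x / dHf
dT = 8.314 * 900^2 * 0.033 / 39120
dT = 5.68081 K
T_new = 900 - 5.68081 = 894.3 K


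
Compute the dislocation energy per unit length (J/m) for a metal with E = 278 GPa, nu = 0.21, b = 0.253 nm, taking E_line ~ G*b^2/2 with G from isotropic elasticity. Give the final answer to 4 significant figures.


Step 1: G = E / (2*(1+nu))
G = 278 / (2*(1+0.21)) = 114.876 GPa = 1.14876e+11 Pa
Step 2: E_line = G*b^2/2
b = 0.253 nm = 2.53e-10 m
E_line = 0.5 * 1.14876e+11 * (2.53e-10)^2 = 3.677e-09 J/m


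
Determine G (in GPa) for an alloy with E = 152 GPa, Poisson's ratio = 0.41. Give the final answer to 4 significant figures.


G = E / (2*(1+nu))
G = 152 / (2*(1+0.41))
G = 53.9 GPa


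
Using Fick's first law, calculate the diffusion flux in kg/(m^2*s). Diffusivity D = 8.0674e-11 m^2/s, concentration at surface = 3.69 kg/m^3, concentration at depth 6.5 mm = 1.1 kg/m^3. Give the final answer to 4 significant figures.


J = -D * (dC/dx) = D * (C1 - C2) / dx
J = 8.0674e-11 * (3.69 - 1.1) / 6.5e-03
J = 3.215e-08 kg/(m^2*s)


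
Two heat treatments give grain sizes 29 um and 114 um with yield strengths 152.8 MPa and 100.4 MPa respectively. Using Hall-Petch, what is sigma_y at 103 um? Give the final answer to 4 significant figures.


sigma_y = sigma0 + k / sqrt(d)
1/sqrt(d1) = 1/sqrt(2.9e-05) = 185.695;  1/sqrt(d2) = 93.6586
k = (sigma1 - sigma2) / (1/sqrt(d1) - 1/sqrt(d2)) = (152.8 - 100.4) / (185.695 - 93.6586) = 0.569338 MPa*m^0.5
sigma0 = sigma1 - k/sqrt(d1) = 152.8 - 0.569338*185.695 = 47.0766 MPa
sigma_y(d3) = 47.0766 + 0.569338 / sqrt(1.03e-04) = 103.2 MPa


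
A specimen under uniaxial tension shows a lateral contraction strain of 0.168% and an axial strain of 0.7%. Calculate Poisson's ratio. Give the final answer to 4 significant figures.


nu = -epsilon_lat / epsilon_axial
Lateral strain is contraction (negative), so using magnitudes:
nu = 0.168 / 0.7
nu = 0.24


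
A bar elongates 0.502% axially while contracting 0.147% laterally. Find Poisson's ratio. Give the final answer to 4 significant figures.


nu = -epsilon_lat / epsilon_axial
Lateral strain is contraction (negative), so using magnitudes:
nu = 0.147 / 0.502
nu = 0.2928


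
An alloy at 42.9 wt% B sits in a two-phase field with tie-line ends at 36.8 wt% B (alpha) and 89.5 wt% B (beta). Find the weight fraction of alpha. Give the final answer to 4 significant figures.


f_alpha = (C_beta - C0) / (C_beta - C_alpha)
f_alpha = (89.5 - 42.9) / (89.5 - 36.8)
f_alpha = 0.8843


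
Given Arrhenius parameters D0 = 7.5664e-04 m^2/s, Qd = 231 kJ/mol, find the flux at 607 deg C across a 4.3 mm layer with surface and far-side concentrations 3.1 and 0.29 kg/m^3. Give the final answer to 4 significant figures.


Step 1: D = D0 * exp(-Qd/(R*T))
T = 607 + 273.15 = 880.15 K
D = 7.5664e-04 * exp(-231e3 / (8.314 * 880.15)) = 1.47618e-17 m^2/s
Step 2: J = D * (C1 - C2) / dx
J = 1.47618e-17 * (3.1 - 0.29) / 4.3e-03
J = 9.647e-15 kg/(m^2*s)


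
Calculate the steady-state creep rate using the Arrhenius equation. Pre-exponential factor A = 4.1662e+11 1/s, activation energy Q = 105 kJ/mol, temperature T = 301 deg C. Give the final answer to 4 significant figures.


rate = A * exp(-Q / (R*T))
T = 301 + 273.15 = 574.15 K
rate = 4.1662e+11 * exp(-105e3 / (8.314 * 574.15))
rate = 116.6 1/s


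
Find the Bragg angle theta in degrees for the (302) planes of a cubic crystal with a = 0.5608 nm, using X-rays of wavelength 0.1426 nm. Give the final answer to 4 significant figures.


d = a / sqrt(h^2+k^2+l^2)
d = 0.5608 / sqrt(13) = 0.155538 nm
lambda = 2*d*sin(theta)  =>  sin(theta) = lambda / (2*d)
sin(theta) = 0.1426 / (2 * 0.155538) = 0.458409
theta = 27.28 deg


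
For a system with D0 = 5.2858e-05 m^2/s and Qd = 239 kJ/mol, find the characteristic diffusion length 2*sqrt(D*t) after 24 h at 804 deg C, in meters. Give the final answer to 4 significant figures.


Step 1: D = D0 * exp(-Qd/(R*T))
T = 1077.15 K
D = 5.2858e-05 * exp(-239e3 / (8.314 * 1077.15)) = 1.35761e-16 m^2/s
Step 2: L = 2*sqrt(D*t)
t = 24 h = 86400 s
L = 2*sqrt(1.35761e-16 * 86400) = 6.85e-06 m


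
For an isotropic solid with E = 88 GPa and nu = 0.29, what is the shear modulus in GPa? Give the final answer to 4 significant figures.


G = E / (2*(1+nu))
G = 88 / (2*(1+0.29))
G = 34.11 GPa


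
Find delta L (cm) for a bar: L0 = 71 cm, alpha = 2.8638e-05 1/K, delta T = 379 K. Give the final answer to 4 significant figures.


dL = L0 * alpha * dT
dL = 71 * 2.8638e-05 * 379
dL = 0.7706 cm


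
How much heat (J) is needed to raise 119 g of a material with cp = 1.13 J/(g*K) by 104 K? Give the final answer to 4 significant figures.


Q = m * cp * dT
Q = 119 * 1.13 * 104
Q = 13980 J


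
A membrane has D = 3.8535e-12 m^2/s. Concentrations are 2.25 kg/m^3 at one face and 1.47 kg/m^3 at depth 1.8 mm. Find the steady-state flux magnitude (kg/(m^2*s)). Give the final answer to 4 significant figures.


J = -D * (dC/dx) = D * (C1 - C2) / dx
J = 3.8535e-12 * (2.25 - 1.47) / 1.8e-03
J = 1.67e-09 kg/(m^2*s)


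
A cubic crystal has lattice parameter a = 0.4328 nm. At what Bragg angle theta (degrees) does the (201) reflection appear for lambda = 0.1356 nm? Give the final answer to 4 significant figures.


d = a / sqrt(h^2+k^2+l^2)
d = 0.4328 / sqrt(5) = 0.193554 nm
lambda = 2*d*sin(theta)  =>  sin(theta) = lambda / (2*d)
sin(theta) = 0.1356 / (2 * 0.193554) = 0.35029
theta = 20.51 deg


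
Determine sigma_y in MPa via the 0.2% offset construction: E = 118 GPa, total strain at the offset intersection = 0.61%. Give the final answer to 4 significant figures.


Offset strain = 0.002
Elastic strain at yield = total_strain - offset = 6.1e-03 - 0.002 = 4.1e-03
sigma_y = E * elastic_strain = 118000 * 4.1e-03
sigma_y = 483.8 MPa


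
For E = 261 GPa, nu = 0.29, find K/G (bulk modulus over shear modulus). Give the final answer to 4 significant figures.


G = E / (2*(1+nu))
G = 261 / (2*(1+0.29)) = 101.163 GPa
K = E / (3*(1-2*nu))
K = 261 / (3*(1-2*0.29)) = 207.143 GPa
K/G = 207.143 / 101.163 = 2.048


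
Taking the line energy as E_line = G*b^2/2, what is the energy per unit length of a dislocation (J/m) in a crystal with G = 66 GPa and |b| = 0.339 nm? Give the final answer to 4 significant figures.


E = G*b^2/2
b = 0.339 nm = 3.39e-10 m
G = 66 GPa = 6.6e+10 Pa
E = 0.5 * 6.6e+10 * (3.39e-10)^2
E = 3.792e-09 J/m


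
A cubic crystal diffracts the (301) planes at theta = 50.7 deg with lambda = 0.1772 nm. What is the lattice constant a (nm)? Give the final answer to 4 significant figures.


d = lambda / (2*sin(theta))
d = 0.1772 / (2*sin(50.7 deg))
d = 0.114494 nm
a = d * sqrt(h^2+k^2+l^2) = 0.114494 * sqrt(10)
a = 0.3621 nm


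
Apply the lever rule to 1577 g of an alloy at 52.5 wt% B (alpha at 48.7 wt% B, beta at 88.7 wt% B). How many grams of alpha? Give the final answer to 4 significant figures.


f_alpha = (C_beta - C0) / (C_beta - C_alpha)
f_alpha = (88.7 - 52.5) / (88.7 - 48.7) = 0.905
m_alpha = f_alpha * m_total = 0.905 * 1577 = 1427 g


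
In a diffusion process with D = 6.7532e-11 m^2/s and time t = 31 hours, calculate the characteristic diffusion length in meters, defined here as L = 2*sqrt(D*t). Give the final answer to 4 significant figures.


t = 31 hr = 111600 s
Diffusion length = 2*sqrt(D*t)
= 2*sqrt(6.7532e-11 * 111600)
= 5.491e-03 m


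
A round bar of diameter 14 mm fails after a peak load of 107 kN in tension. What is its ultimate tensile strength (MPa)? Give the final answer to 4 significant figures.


A0 = pi*(d/2)^2 = pi*(14/2)^2 = 153.938 mm^2
UTS = F_max / A0 = 107*1000 / 153.938
UTS = 695.1 MPa


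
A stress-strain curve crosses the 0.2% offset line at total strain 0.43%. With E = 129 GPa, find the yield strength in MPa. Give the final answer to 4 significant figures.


Offset strain = 0.002
Elastic strain at yield = total_strain - offset = 4.3e-03 - 0.002 = 2.3e-03
sigma_y = E * elastic_strain = 129000 * 2.3e-03
sigma_y = 296.7 MPa


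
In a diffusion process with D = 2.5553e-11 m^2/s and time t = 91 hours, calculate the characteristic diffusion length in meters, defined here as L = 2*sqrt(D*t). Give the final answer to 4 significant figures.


t = 91 hr = 327600 s
Diffusion length = 2*sqrt(D*t)
= 2*sqrt(2.5553e-11 * 327600)
= 5.787e-03 m


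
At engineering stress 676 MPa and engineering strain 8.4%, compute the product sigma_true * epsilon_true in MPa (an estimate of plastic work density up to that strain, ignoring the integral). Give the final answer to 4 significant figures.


sigma_true = sigma_eng * (1 + epsilon_eng)
sigma_true = 676 * (1 + 0.084) = 732.784 MPa
epsilon_true = ln(1 + epsilon_eng)
epsilon_true = ln(1 + 0.084) = 0.0806579
sigma_true * epsilon_true = 732.784 * 0.0806579 = 59.1 MPa


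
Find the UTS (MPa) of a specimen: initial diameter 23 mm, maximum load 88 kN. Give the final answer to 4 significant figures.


A0 = pi*(d/2)^2 = pi*(23/2)^2 = 415.476 mm^2
UTS = F_max / A0 = 88*1000 / 415.476
UTS = 211.8 MPa


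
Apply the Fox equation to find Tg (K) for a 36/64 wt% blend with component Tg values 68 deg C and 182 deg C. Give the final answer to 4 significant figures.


1/Tg = w1/Tg1 + w2/Tg2 (in Kelvin)
Tg1 = 341.15 K, Tg2 = 455.15 K
1/Tg = 0.36/341.15 + 0.64/455.15
Tg = 406.3 K


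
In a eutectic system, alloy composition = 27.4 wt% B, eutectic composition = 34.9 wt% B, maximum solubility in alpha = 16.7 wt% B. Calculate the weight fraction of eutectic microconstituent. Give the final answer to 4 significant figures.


f_primary = (C_e - C0) / (C_e - C_alpha_max)
f_primary = (34.9 - 27.4) / (34.9 - 16.7)
f_primary = 0.412088
f_eutectic = 1 - 0.412088 = 0.5879


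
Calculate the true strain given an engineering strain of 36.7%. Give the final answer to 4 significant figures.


epsilon_true = ln(1 + epsilon_eng)
epsilon_true = ln(1 + 0.367)
epsilon_true = 0.3126


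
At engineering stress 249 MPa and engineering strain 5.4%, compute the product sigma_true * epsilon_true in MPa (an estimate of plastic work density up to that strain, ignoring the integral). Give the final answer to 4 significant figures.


sigma_true = sigma_eng * (1 + epsilon_eng)
sigma_true = 249 * (1 + 0.054) = 262.446 MPa
epsilon_true = ln(1 + epsilon_eng)
epsilon_true = ln(1 + 0.054) = 0.0525925
sigma_true * epsilon_true = 262.446 * 0.0525925 = 13.8 MPa


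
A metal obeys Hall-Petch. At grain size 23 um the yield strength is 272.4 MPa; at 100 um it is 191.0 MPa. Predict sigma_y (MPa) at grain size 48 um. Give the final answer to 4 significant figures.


sigma_y = sigma0 + k / sqrt(d)
1/sqrt(d1) = 1/sqrt(2.3e-05) = 208.514;  1/sqrt(d2) = 100
k = (sigma1 - sigma2) / (1/sqrt(d1) - 1/sqrt(d2)) = (272.4 - 191.0) / (208.514 - 100) = 0.750131 MPa*m^0.5
sigma0 = sigma1 - k/sqrt(d1) = 272.4 - 0.750131*208.514 = 115.987 MPa
sigma_y(d3) = 115.987 + 0.750131 / sqrt(4.8e-05) = 224.3 MPa


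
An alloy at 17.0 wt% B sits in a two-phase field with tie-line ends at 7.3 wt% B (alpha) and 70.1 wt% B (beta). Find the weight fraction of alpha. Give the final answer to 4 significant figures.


f_alpha = (C_beta - C0) / (C_beta - C_alpha)
f_alpha = (70.1 - 17.0) / (70.1 - 7.3)
f_alpha = 0.8455


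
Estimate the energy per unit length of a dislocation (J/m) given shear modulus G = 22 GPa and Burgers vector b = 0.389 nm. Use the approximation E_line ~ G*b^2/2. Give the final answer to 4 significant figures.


E = G*b^2/2
b = 0.389 nm = 3.89e-10 m
G = 22 GPa = 2.2e+10 Pa
E = 0.5 * 2.2e+10 * (3.89e-10)^2
E = 1.665e-09 J/m


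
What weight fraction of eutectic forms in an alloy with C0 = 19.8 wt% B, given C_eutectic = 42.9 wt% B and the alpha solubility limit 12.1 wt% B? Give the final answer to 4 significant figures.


f_primary = (C_e - C0) / (C_e - C_alpha_max)
f_primary = (42.9 - 19.8) / (42.9 - 12.1)
f_primary = 0.75
f_eutectic = 1 - 0.75 = 0.25


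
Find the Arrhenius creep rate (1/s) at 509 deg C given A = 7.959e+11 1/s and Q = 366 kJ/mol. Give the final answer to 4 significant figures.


rate = A * exp(-Q / (R*T))
T = 509 + 273.15 = 782.15 K
rate = 7.959e+11 * exp(-366e3 / (8.314 * 782.15))
rate = 2.866e-13 1/s


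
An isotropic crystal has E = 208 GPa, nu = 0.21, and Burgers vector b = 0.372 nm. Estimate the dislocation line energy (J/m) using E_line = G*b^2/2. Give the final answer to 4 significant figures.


Step 1: G = E / (2*(1+nu))
G = 208 / (2*(1+0.21)) = 85.9504 GPa = 8.59504e+10 Pa
Step 2: E_line = G*b^2/2
b = 0.372 nm = 3.72e-10 m
E_line = 0.5 * 8.59504e+10 * (3.72e-10)^2 = 5.947e-09 J/m


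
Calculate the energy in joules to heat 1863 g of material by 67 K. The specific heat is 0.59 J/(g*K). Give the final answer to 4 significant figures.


Q = m * cp * dT
Q = 1863 * 0.59 * 67
Q = 73640 J


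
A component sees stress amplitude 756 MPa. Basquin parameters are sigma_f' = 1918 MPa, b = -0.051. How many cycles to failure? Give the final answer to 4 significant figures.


sigma_a = sigma_f' * (2*Nf)^b
2*Nf = (sigma_a / sigma_f')^(1/b)
2*Nf = (756 / 1918)^(1/-0.051)
2*Nf = 8.47182e+07
Nf = 4.236e+07 cycles


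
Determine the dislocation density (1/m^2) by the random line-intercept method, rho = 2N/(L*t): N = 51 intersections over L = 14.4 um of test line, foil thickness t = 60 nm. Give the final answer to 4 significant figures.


rho = 2N / (L * t)
L = 14.4 um = 1.44e-05 m, t = 60 nm = 6e-08 m
rho = 2 * 51 / (1.44e-05 * 6e-08)
rho = 1.181e+14 1/m^2


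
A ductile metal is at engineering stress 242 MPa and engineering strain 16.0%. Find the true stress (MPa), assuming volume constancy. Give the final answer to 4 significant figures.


sigma_true = sigma_eng * (1 + epsilon_eng)
sigma_true = 242 * (1 + 0.16)
sigma_true = 280.7 MPa


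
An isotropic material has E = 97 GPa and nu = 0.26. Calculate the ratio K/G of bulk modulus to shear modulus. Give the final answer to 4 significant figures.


G = E / (2*(1+nu))
G = 97 / (2*(1+0.26)) = 38.4921 GPa
K = E / (3*(1-2*nu))
K = 97 / (3*(1-2*0.26)) = 67.3611 GPa
K/G = 67.3611 / 38.4921 = 1.75


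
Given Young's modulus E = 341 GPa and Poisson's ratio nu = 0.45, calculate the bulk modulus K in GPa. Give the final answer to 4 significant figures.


K = E / (3*(1-2*nu))
K = 341 / (3*(1-2*0.45))
K = 1137 GPa


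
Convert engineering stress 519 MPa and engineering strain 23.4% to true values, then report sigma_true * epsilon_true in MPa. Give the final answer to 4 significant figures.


sigma_true = sigma_eng * (1 + epsilon_eng)
sigma_true = 519 * (1 + 0.234) = 640.446 MPa
epsilon_true = ln(1 + epsilon_eng)
epsilon_true = ln(1 + 0.234) = 0.210261
sigma_true * epsilon_true = 640.446 * 0.210261 = 134.7 MPa


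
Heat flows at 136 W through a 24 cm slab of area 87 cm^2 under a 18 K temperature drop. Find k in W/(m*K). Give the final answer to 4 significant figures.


k = Q*L / (A*dT)
L = 0.24 m, A = 8.7e-03 m^2
k = 136 * 0.24 / (8.7e-03 * 18)
k = 208.4 W/(m*K)


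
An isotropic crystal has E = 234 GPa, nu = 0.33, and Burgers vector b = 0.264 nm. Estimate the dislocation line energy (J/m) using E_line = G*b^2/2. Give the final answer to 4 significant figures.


Step 1: G = E / (2*(1+nu))
G = 234 / (2*(1+0.33)) = 87.9699 GPa = 8.79699e+10 Pa
Step 2: E_line = G*b^2/2
b = 0.264 nm = 2.64e-10 m
E_line = 0.5 * 8.79699e+10 * (2.64e-10)^2 = 3.066e-09 J/m


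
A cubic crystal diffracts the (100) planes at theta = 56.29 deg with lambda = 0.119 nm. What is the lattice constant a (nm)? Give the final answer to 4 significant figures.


d = lambda / (2*sin(theta))
d = 0.119 / (2*sin(56.29 deg))
d = 0.0715267 nm
a = d * sqrt(h^2+k^2+l^2) = 0.0715267 * sqrt(1)
a = 0.07153 nm


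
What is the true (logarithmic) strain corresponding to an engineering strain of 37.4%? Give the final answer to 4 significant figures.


epsilon_true = ln(1 + epsilon_eng)
epsilon_true = ln(1 + 0.374)
epsilon_true = 0.3177


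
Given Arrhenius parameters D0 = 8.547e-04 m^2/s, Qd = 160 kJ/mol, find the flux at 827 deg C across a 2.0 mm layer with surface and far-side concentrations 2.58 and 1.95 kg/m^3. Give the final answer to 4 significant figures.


Step 1: D = D0 * exp(-Qd/(R*T))
T = 827 + 273.15 = 1100.15 K
D = 8.547e-04 * exp(-160e3 / (8.314 * 1100.15)) = 2.16177e-11 m^2/s
Step 2: J = D * (C1 - C2) / dx
J = 2.16177e-11 * (2.58 - 1.95) / 2e-03
J = 6.81e-09 kg/(m^2*s)


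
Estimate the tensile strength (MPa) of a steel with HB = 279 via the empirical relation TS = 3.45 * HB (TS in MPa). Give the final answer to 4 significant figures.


TS (MPa) = 3.45 * HB
TS = 3.45 * 279
TS = 962.6 MPa


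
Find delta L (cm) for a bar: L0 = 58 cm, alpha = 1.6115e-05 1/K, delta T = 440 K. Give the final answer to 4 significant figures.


dL = L0 * alpha * dT
dL = 58 * 1.6115e-05 * 440
dL = 0.4113 cm


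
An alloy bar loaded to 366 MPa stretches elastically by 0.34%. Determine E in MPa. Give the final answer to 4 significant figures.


E = sigma / epsilon
epsilon = 0.34% = 3.4e-03
E = 366 / 3.4e-03
E = 107600 MPa


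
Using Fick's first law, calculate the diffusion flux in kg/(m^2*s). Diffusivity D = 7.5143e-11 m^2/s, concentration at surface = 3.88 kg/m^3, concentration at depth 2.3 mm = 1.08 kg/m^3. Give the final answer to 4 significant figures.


J = -D * (dC/dx) = D * (C1 - C2) / dx
J = 7.5143e-11 * (3.88 - 1.08) / 2.3e-03
J = 9.148e-08 kg/(m^2*s)


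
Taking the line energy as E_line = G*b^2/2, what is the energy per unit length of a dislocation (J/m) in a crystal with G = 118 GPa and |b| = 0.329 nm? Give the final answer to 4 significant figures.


E = G*b^2/2
b = 0.329 nm = 3.29e-10 m
G = 118 GPa = 1.18e+11 Pa
E = 0.5 * 1.18e+11 * (3.29e-10)^2
E = 6.386e-09 J/m


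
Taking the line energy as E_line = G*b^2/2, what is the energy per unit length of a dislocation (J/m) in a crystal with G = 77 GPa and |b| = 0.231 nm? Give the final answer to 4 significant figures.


E = G*b^2/2
b = 0.231 nm = 2.31e-10 m
G = 77 GPa = 7.7e+10 Pa
E = 0.5 * 7.7e+10 * (2.31e-10)^2
E = 2.054e-09 J/m


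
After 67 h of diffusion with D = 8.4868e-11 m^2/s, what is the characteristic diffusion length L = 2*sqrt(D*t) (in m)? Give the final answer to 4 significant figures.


t = 67 hr = 241200 s
Diffusion length = 2*sqrt(D*t)
= 2*sqrt(8.4868e-11 * 241200)
= 9.049e-03 m


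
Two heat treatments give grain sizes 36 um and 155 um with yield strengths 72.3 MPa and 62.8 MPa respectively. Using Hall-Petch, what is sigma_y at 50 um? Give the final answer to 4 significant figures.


sigma_y = sigma0 + k / sqrt(d)
1/sqrt(d1) = 1/sqrt(3.6e-05) = 166.667;  1/sqrt(d2) = 80.3219
k = (sigma1 - sigma2) / (1/sqrt(d1) - 1/sqrt(d2)) = (72.3 - 62.8) / (166.667 - 80.3219) = 0.110024 MPa*m^0.5
sigma0 = sigma1 - k/sqrt(d1) = 72.3 - 0.110024*166.667 = 53.9627 MPa
sigma_y(d3) = 53.9627 + 0.110024 / sqrt(5e-05) = 69.52 MPa


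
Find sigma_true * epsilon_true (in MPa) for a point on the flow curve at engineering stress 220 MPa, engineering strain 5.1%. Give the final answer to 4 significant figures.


sigma_true = sigma_eng * (1 + epsilon_eng)
sigma_true = 220 * (1 + 0.051) = 231.22 MPa
epsilon_true = ln(1 + epsilon_eng)
epsilon_true = ln(1 + 0.051) = 0.0497421
sigma_true * epsilon_true = 231.22 * 0.0497421 = 11.5 MPa


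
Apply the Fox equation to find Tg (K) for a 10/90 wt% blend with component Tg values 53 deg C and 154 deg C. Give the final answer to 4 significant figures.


1/Tg = w1/Tg1 + w2/Tg2 (in Kelvin)
Tg1 = 326.15 K, Tg2 = 427.15 K
1/Tg = 0.1/326.15 + 0.9/427.15
Tg = 414.3 K


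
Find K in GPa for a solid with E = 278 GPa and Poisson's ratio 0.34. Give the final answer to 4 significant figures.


K = E / (3*(1-2*nu))
K = 278 / (3*(1-2*0.34))
K = 289.6 GPa


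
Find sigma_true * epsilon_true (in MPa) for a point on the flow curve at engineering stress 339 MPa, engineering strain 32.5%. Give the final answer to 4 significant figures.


sigma_true = sigma_eng * (1 + epsilon_eng)
sigma_true = 339 * (1 + 0.325) = 449.175 MPa
epsilon_true = ln(1 + epsilon_eng)
epsilon_true = ln(1 + 0.325) = 0.281412
sigma_true * epsilon_true = 449.175 * 0.281412 = 126.4 MPa


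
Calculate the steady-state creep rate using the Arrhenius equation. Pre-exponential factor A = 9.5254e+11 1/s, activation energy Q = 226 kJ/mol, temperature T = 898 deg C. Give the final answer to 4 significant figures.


rate = A * exp(-Q / (R*T))
T = 898 + 273.15 = 1171.15 K
rate = 9.5254e+11 * exp(-226e3 / (8.314 * 1171.15))
rate = 79.19 1/s


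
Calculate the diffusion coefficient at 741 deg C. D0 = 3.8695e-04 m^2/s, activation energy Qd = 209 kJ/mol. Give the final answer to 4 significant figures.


D = D0 * exp(-Qd / (R*T))
T = 1014.15 K
D = 3.8695e-04 * exp(-209e3 / (8.314 * 1014.15))
D = 6.646e-15 m^2/s


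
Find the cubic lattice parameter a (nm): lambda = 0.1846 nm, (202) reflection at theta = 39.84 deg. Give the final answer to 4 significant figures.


d = lambda / (2*sin(theta))
d = 0.1846 / (2*sin(39.84 deg))
d = 0.144073 nm
a = d * sqrt(h^2+k^2+l^2) = 0.144073 * sqrt(8)
a = 0.4075 nm


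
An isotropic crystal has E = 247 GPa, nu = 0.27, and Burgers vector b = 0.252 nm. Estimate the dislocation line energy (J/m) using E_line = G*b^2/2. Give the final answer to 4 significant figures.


Step 1: G = E / (2*(1+nu))
G = 247 / (2*(1+0.27)) = 97.2441 GPa = 9.72441e+10 Pa
Step 2: E_line = G*b^2/2
b = 0.252 nm = 2.52e-10 m
E_line = 0.5 * 9.72441e+10 * (2.52e-10)^2 = 3.088e-09 J/m


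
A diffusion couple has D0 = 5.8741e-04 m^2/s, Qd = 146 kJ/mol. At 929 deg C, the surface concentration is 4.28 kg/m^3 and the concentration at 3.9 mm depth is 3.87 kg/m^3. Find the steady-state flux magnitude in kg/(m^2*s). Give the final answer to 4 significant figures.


Step 1: D = D0 * exp(-Qd/(R*T))
T = 929 + 273.15 = 1202.15 K
D = 5.8741e-04 * exp(-146e3 / (8.314 * 1202.15)) = 2.65989e-10 m^2/s
Step 2: J = D * (C1 - C2) / dx
J = 2.65989e-10 * (4.28 - 3.87) / 3.9e-03
J = 2.796e-08 kg/(m^2*s)


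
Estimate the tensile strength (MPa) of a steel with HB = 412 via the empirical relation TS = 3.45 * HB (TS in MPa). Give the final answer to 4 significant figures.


TS (MPa) = 3.45 * HB
TS = 3.45 * 412
TS = 1421 MPa


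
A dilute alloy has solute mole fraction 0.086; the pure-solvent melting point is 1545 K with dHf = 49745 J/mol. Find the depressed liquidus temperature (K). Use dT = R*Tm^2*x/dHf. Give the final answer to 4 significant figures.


dT = R*Tm^2*x / dHf
dT = 8.314 * 1545^2 * 0.086 / 49745
dT = 34.3096 K
T_new = 1545 - 34.3096 = 1511 K


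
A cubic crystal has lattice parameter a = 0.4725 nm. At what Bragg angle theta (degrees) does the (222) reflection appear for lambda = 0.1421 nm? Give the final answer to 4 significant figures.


d = a / sqrt(h^2+k^2+l^2)
d = 0.4725 / sqrt(12) = 0.136399 nm
lambda = 2*d*sin(theta)  =>  sin(theta) = lambda / (2*d)
sin(theta) = 0.1421 / (2 * 0.136399) = 0.520898
theta = 31.39 deg
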